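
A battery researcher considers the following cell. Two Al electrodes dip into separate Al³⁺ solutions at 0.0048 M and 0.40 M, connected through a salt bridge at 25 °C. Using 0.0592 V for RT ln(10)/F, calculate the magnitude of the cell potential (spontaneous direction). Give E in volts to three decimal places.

For a concentration cell E°cell = 0. The 0.40 M side is the cathode (reduction is favoured where [Al³⁺] is higher).
With n = 3, E = −(0.0592/3) log([Al³⁺]ₐₙ/[Al³⁺]꜀ₐₜ) = −(0.0592/3) log(0.0048/0.4) = −(0.0592/3)(-1.921) = +0.038 V.

+0.038 V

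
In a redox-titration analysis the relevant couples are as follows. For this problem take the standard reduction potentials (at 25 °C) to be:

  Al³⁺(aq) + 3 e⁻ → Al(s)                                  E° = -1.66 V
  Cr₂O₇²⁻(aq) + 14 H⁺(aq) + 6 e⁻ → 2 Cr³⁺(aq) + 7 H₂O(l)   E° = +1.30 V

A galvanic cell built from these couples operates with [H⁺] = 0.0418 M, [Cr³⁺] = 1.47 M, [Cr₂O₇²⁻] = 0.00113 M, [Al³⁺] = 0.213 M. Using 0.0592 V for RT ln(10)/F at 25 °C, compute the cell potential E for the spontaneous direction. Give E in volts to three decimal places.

Cr₂O₇²⁻/Cr³⁺ is the cathode (higher E°), Al³⁺/Al the anode: E°cell = +1.30 − (-1.66) = +2.96 V, n = 6.
Overall: Cr₂O₇²⁻(aq) + 14 H⁺(aq) + 2 Al(s) → 2 Cr³⁺(aq) + 7 H₂O(l) + 2 Al³⁺(aq)
Q = [Cr³⁺]^2·[Al³⁺]^2 / ([Cr₂O₇²⁻]·[H⁺]^14); log Q = 21.242.
E = E° − (0.0592/n) log Q = +2.96 − (0.0592/6)(21.242) = +2.750 V.

+2.750 V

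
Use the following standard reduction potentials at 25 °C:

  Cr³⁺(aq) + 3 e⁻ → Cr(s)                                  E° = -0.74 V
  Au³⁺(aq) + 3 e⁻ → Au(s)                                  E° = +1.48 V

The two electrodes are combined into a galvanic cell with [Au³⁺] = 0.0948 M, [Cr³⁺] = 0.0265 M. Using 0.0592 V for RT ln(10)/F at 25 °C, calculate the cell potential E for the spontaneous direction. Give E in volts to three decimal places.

Au³⁺/Au is the cathode (higher E°), Cr³⁺/Cr the anode: E°cell = +1.48 − (-0.74) = +2.22 V, n = 3.
Overall: Au³⁺(aq) + Cr(s) → Au(s) + Cr³⁺(aq)
Q = [Cr³⁺] / ([Au³⁺]); log Q = -0.554.
E = E° − (0.0592/n) log Q = +2.22 − (0.0592/3)(-0.554) = +2.231 V.

+2.231 V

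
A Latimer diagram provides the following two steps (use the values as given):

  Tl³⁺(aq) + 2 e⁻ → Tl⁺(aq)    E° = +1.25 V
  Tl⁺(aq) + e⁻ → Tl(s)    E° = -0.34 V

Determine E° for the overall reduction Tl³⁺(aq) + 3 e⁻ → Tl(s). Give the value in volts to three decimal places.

Adding the free-energy changes (−nFE°) of the two steps gives −n₃FE°₃ = −n₁FE°₁ − n₂FE°₂.
E°₃ = (2×+1.25 + 1×-0.34) / 3 = (+2.160) / 3 = +0.720 V.

+0.720 V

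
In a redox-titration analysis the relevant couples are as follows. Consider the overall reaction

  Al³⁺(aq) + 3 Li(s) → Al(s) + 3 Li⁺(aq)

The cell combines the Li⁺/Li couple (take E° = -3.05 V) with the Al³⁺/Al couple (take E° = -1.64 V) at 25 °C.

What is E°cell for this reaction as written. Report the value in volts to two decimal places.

+1.41 V

The Al³⁺/Al couple has the higher reduction potential, so it is the cathode; Li⁺/Li is oxidised at the anode.
E°cell = E°(cathode) − E°(anode) = (-1.64) − (-3.05) = +1.41 V.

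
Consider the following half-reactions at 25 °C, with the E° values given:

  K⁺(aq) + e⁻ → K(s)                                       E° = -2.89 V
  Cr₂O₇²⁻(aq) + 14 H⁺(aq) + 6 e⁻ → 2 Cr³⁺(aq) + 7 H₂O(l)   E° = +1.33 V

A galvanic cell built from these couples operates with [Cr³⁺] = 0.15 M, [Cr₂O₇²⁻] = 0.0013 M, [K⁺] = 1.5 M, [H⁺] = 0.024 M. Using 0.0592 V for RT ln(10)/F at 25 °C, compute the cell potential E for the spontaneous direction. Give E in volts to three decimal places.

Cr₂O₇²⁻/Cr³⁺ is the cathode (higher E°), K⁺/K the anode: E°cell = +1.33 − (-2.89) = +4.22 V, n = 6.
Overall: Cr₂O₇²⁻(aq) + 14 H⁺(aq) + 6 K(s) → 2 Cr³⁺(aq) + 7 H₂O(l) + 6 K⁺(aq)
Q = [Cr³⁺]^2·[K⁺]^6 / ([Cr₂O₇²⁻]·[H⁺]^14); log Q = 24.972.
E = E° − (0.0592/n) log Q = +4.22 − (0.0592/6)(24.972) = +3.974 V.

+3.974 V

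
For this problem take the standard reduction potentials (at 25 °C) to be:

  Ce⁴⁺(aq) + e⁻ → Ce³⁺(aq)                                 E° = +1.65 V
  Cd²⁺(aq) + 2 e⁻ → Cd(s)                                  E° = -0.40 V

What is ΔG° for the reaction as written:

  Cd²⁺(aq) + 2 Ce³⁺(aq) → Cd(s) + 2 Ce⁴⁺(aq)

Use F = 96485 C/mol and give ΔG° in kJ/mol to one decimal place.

As written, Cd²⁺/Cd is reduced (cathode) and Ce⁴⁺/Ce³⁺ is oxidised (anode), so E°cell = (-0.40) − (+1.65) = -2.05 V.
Balancing electrons gives n = 2.
ΔG° = −nFE° = −(2)(96485)(-2.05) = 395,588 J = +395.6 kJ/mol.

+395.6 kJ/mol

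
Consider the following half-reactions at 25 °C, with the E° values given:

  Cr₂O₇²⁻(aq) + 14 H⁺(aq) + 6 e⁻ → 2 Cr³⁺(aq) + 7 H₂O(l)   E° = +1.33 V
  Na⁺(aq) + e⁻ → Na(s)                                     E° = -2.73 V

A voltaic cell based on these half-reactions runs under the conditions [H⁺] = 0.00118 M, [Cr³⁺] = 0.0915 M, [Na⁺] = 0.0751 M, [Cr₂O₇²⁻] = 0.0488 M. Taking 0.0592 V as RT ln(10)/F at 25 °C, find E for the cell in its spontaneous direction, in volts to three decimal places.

+3.730 V

Cr₂O₇²⁻/Cr³⁺ is the cathode (higher E°), Na⁺/Na the anode: E°cell = +1.33 − (-2.73) = +4.06 V, n = 6.
Overall: Cr₂O₇²⁻(aq) + 14 H⁺(aq) + 6 Na(s) → 2 Cr³⁺(aq) + 7 H₂O(l) + 6 Na⁺(aq)
Q = [Cr³⁺]^2·[Na⁺]^6 / ([Cr₂O₇²⁻]·[H⁺]^14); log Q = 33.482.
E = E° − (0.0592/n) log Q = +4.06 − (0.0592/6)(33.482) = +3.730 V.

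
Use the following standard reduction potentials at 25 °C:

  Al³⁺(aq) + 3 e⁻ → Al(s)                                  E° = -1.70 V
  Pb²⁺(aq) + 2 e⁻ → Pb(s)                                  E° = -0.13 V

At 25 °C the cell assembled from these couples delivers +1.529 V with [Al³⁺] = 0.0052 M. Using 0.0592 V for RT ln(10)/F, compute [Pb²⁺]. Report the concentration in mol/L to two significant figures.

Pb²⁺/Pb is the cathode, Al³⁺/Al the anode: E°cell = +1.57 V, n = 6.
Overall reaction: 3 Pb²⁺(aq) + 2 Al(s) → 3 Pb(s) + 2 Al³⁺(aq); Q = [Al³⁺]^2/[Pb²⁺]^3.
From E = E° − (0.0592/n) log Q: log Q = (E° − E)·n/0.0592 = (+1.57 − (+1.529))·6/0.0592 = 4.1554.
So 3·log[Pb²⁺] = 2·log(0.0052) − log Q = -4.5680 − (4.1554) = -8.7234; log[Pb²⁺] = -8.7234 / 3 = -2.9078; [Pb²⁺] = 10^(-2.9078) ≈ 0.0012 M.

0.0012 M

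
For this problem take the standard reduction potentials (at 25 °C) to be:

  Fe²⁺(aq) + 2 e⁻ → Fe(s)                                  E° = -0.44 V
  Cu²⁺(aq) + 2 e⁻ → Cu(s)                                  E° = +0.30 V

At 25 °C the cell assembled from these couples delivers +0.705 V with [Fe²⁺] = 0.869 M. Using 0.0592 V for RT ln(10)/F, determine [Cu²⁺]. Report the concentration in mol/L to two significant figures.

0.057 M

Cu²⁺/Cu is the cathode, Fe²⁺/Fe the anode: E°cell = +0.74 V, n = 2.
Overall reaction: Cu²⁺(aq) + Fe(s) → Cu(s) + Fe²⁺(aq); Q = [Fe²⁺]^1/[Cu²⁺]^1.
From E = E° − (0.0592/n) log Q: log Q = (E° − E)·n/0.0592 = (+0.74 − (+0.705))·2/0.0592 = 1.1824.
So 1·log[Cu²⁺] = 1·log(0.869) − log Q = -0.0610 − (1.1824) = -1.2434; [Cu²⁺] = 10^(-1.2434) ≈ 0.057 M.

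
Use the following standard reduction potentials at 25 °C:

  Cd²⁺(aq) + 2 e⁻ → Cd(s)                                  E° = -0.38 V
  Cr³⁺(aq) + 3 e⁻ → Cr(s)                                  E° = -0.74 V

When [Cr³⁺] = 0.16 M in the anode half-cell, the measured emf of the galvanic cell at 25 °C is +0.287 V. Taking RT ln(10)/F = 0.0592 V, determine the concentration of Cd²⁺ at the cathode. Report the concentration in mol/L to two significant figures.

Cd²⁺/Cd is the cathode, Cr³⁺/Cr the anode: E°cell = +0.36 V, n = 6.
Overall reaction: 3 Cd²⁺(aq) + 2 Cr(s) → 3 Cd(s) + 2 Cr³⁺(aq); Q = [Cr³⁺]^2/[Cd²⁺]^3.
From E = E° − (0.0592/n) log Q: log Q = (E° − E)·n/0.0592 = (+0.36 − (+0.287))·6/0.0592 = 7.3986.
So 3·log[Cd²⁺] = 2·log(0.16) − log Q = -1.5918 − (7.3986) = -8.9904; log[Cd²⁺] = -8.9904 / 3 = -2.9968; [Cd²⁺] = 10^(-2.9968) ≈ 0.0010 M.

0.0010 M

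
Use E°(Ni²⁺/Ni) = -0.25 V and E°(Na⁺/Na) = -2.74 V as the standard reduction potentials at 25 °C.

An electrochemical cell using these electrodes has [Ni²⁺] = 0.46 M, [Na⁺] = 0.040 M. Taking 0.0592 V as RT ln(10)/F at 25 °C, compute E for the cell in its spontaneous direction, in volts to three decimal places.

+2.563 V

Ni²⁺/Ni is the cathode (higher E°), Na⁺/Na the anode: E°cell = -0.25 − (-2.74) = +2.49 V, n = 2.
Overall: Ni²⁺(aq) + 2 Na(s) → Ni(s) + 2 Na⁺(aq)
Q = [Na⁺]^2 / ([Ni²⁺]); log Q = -2.459.
E = E° − (0.0592/n) log Q = +2.49 − (0.0592/2)(-2.459) = +2.563 V.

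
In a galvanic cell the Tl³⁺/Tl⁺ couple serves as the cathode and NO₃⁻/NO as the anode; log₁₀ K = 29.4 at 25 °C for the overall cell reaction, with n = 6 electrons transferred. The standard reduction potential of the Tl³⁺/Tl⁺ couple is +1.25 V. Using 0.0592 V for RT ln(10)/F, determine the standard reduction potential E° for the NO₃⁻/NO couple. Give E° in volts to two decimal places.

+0.96 V

E°cell = (0.0592/n)·log K = (0.0592/6)(29.4) = +0.290 V.
Since Tl³⁺/Tl⁺ is the cathode and NO₃⁻/NO the anode, E°cell = E°(Tl³⁺/Tl⁺) − E°(NO₃⁻/NO).
So E°(NO₃⁻/NO) = E°(Tl³⁺/Tl⁺) − E°cell = (+1.25) − (+0.290) = +0.96 V.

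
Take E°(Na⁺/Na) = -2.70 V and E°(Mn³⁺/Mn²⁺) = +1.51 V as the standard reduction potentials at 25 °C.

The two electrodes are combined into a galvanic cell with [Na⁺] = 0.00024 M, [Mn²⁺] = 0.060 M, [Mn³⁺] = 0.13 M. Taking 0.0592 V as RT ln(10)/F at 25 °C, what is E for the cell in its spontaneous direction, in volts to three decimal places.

+4.444 V

Mn³⁺/Mn²⁺ is the cathode (higher E°), Na⁺/Na the anode: E°cell = +1.51 − (-2.70) = +4.21 V, n = 1.
Overall: Mn³⁺(aq) + Na(s) → Mn²⁺(aq) + Na⁺(aq)
Q = [Mn²⁺]·[Na⁺] / ([Mn³⁺]); log Q = -3.956.
E = E° − (0.0592/n) log Q = +4.21 − (0.0592/1)(-3.956) = +4.444 V.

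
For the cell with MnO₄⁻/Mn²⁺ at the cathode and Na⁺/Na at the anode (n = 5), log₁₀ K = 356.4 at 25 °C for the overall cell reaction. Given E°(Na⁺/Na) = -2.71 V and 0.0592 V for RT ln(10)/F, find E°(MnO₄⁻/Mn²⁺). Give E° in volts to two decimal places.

E°cell = (0.0592/n)·log K = (0.0592/5)(356.4) = +4.220 V.
Since MnO₄⁻/Mn²⁺ is the cathode and Na⁺/Na the anode, E°cell = E°(MnO₄⁻/Mn²⁺) − E°(Na⁺/Na).
So E°(MnO₄⁻/Mn²⁺) = E°cell + E°(Na⁺/Na) = +4.220 + (-2.71) = +1.51 V.

+1.51 V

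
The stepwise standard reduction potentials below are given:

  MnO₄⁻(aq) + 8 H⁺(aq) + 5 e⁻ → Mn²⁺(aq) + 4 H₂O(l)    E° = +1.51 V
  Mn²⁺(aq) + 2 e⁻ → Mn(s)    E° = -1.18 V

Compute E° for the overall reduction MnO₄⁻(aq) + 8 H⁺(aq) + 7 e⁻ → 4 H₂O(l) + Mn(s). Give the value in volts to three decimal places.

Adding the free-energy changes (−nFE°) of the two steps gives −n₃FE°₃ = −n₁FE°₁ − n₂FE°₂.
E°₃ = (5×+1.51 + 2×-1.18) / 7 = (+5.190) / 7 = +0.741 V.

+0.741 V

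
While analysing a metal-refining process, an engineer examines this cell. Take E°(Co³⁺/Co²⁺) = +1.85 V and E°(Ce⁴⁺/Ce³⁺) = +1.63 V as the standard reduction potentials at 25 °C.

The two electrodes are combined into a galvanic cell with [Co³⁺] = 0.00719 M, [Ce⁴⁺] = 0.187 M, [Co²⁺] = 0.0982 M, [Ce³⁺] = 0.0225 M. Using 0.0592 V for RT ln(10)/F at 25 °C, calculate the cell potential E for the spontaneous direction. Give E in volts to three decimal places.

+0.098 V

Co³⁺/Co²⁺ is the cathode (higher E°), Ce⁴⁺/Ce³⁺ the anode: E°cell = +1.85 − (+1.63) = +0.22 V, n = 1.
Overall: Co³⁺(aq) + Ce³⁺(aq) → Co²⁺(aq) + Ce⁴⁺(aq)
Q = [Co²⁺]·[Ce⁴⁺] / ([Co³⁺]·[Ce³⁺]); log Q = 2.055.
E = E° − (0.0592/n) log Q = +0.22 − (0.0592/1)(2.055) = +0.098 V.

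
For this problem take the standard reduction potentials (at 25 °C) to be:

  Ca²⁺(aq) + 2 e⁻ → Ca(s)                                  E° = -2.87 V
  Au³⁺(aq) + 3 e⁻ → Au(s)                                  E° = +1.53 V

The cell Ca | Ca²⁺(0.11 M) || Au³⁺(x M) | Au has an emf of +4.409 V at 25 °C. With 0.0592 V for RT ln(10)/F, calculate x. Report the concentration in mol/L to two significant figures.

0.10 M

Au³⁺/Au is the cathode, Ca²⁺/Ca the anode: E°cell = +4.40 V, n = 6.
Overall reaction: 2 Au³⁺(aq) + 3 Ca(s) → 2 Au(s) + 3 Ca²⁺(aq); Q = [Ca²⁺]^3/[Au³⁺]^2.
From E = E° − (0.0592/n) log Q: log Q = (E° − E)·n/0.0592 = (+4.40 − (+4.409))·6/0.0592 = -0.9122.
So 2·log[Au³⁺] = 3·log(0.11) − log Q = -2.8758 − (-0.9122) = -1.9636; log[Au³⁺] = -1.9636 / 2 = -0.9818; [Au³⁺] = 10^(-0.9818) ≈ 0.10 M.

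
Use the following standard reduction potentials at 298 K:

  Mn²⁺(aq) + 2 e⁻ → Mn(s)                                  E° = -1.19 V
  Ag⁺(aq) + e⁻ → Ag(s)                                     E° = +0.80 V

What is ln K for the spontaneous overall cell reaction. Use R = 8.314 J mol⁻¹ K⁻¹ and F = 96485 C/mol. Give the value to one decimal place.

155.0

Cathode: Ag⁺/Ag; anode: Mn²⁺/Mn. E°cell = (+0.80) − (-1.19) = +1.99 V, with n = 2.
ΔG° = −nFE° = −RT ln K, so ln K = nFE°/(RT) = (2)(96485)(+1.99) / ((8.314)(298)) = 154.995.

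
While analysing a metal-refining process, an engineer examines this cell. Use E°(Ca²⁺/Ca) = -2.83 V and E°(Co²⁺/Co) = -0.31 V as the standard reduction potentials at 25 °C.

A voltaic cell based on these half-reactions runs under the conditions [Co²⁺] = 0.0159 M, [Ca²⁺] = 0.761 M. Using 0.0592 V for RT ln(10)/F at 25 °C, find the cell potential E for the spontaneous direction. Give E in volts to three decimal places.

+2.470 V

Co²⁺/Co is the cathode (higher E°), Ca²⁺/Ca the anode: E°cell = -0.31 − (-2.83) = +2.52 V, n = 2.
Overall: Co²⁺(aq) + Ca(s) → Co(s) + Ca²⁺(aq)
Q = [Ca²⁺] / ([Co²⁺]); log Q = 1.680.
E = E° − (0.0592/n) log Q = +2.52 − (0.0592/2)(1.680) = +2.470 V.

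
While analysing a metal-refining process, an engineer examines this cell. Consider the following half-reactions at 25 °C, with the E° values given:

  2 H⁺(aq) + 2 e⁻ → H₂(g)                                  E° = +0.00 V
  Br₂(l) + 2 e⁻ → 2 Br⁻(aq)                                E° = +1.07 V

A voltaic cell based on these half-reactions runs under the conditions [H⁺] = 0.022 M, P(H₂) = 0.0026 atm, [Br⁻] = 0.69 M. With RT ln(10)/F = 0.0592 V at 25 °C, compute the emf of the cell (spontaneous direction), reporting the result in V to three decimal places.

Br₂/Br⁻ is the cathode (higher E°), H⁺/H₂ the anode: E°cell = +1.07 − (+0.00) = +1.07 V, n = 2.
Overall: Br₂(l) + H₂(g) → 2 Br⁻(aq) + 2 H⁺(aq)
Q = [Br⁻]^2·[H⁺]^2 / (P(H₂)); log Q = -1.052.
E = E° − (0.0592/n) log Q = +1.07 − (0.0592/2)(-1.052) = +1.101 V.

+1.101 V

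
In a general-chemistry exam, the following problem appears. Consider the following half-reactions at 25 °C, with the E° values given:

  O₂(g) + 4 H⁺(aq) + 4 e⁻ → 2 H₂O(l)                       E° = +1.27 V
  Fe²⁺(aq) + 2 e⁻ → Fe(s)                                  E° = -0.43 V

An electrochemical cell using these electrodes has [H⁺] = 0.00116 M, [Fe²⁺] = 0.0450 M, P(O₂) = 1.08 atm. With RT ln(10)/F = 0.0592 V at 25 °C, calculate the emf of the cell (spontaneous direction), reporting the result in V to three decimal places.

+1.567 V

O₂/H₂O is the cathode (higher E°), Fe²⁺/Fe the anode: E°cell = +1.27 − (-0.43) = +1.70 V, n = 4.
Overall: O₂(g) + 4 H⁺(aq) + 2 Fe(s) → 2 H₂O(l) + 2 Fe²⁺(aq)
Q = [Fe²⁺]^2 / (P(O₂)·[H⁺]^4); log Q = 9.015.
E = E° − (0.0592/n) log Q = +1.70 − (0.0592/4)(9.015) = +1.567 V.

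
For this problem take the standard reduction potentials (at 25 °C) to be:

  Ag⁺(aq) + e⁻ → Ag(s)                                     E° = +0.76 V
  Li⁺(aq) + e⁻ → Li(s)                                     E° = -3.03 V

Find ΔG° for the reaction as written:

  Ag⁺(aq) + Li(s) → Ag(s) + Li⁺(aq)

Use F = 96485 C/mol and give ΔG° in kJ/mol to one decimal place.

As written, Ag⁺/Ag is reduced (cathode) and Li⁺/Li is oxidised (anode), so E°cell = (+0.76) − (-3.03) = +3.79 V.
Balancing electrons gives n = 1.
ΔG° = −nFE° = −(1)(96485)(+3.79) = -365,678 J = -365.7 kJ/mol.

-365.7 kJ/mol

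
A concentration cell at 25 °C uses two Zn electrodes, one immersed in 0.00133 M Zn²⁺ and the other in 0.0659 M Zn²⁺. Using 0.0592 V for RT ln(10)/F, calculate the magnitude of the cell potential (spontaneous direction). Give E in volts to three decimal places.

For a concentration cell E°cell = 0. The 0.0659 M side is the cathode (reduction is favoured where [Zn²⁺] is higher).
With n = 2, E = −(0.0592/2) log([Zn²⁺]ₐₙ/[Zn²⁺]꜀ₐₜ) = −(0.0592/2) log(0.00133/0.0659) = −(0.0592/2)(-1.695) = +0.050 V.

+0.050 V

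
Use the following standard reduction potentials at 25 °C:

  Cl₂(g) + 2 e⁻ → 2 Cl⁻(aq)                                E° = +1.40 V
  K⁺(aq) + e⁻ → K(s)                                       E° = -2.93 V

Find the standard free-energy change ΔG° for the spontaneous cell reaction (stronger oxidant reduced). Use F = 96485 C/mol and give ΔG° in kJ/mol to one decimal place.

-835.6 kJ/mol

Cl₂/Cl⁻ (E° = +1.40 V) is the cathode; K⁺/K (E° = -2.93 V) is the anode, so E°cell = +4.33 V.
Balancing electrons gives n = 2 (lcm of 2 and 1).
ΔG° = −nFE° = −(2)(96485)(+4.33) = -835,560 J = -835.6 kJ/mol.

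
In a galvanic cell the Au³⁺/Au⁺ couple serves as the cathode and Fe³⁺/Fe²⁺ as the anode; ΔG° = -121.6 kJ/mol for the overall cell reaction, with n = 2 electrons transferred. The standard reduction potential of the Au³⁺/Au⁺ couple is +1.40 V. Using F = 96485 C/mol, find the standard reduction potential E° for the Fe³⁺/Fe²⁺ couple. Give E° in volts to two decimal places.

E°cell = −ΔG°/(nF) = −(-121.6×10³)/((2)(96485)) = +0.630 V.
Since Au³⁺/Au⁺ is the cathode and Fe³⁺/Fe²⁺ the anode, E°cell = E°(Au³⁺/Au⁺) − E°(Fe³⁺/Fe²⁺).
So E°(Fe³⁺/Fe²⁺) = E°(Au³⁺/Au⁺) − E°cell = (+1.40) − (+0.630) = +0.77 V.

+0.77 V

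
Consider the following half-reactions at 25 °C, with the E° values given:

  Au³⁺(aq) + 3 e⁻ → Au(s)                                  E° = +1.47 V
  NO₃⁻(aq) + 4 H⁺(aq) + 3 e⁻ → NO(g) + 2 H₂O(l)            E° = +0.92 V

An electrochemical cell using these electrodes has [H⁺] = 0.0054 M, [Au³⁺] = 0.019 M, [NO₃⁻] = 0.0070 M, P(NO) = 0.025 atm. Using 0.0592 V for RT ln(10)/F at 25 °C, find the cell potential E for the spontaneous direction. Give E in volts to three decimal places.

+0.706 V

Au³⁺/Au is the cathode (higher E°), NO₃⁻/NO the anode: E°cell = +1.47 − (+0.92) = +0.55 V, n = 3.
Overall: Au³⁺(aq) + NO(g) + 2 H₂O(l) → Au(s) + NO₃⁻(aq) + 4 H⁺(aq)
Q = [NO₃⁻]·[H⁺]^4 / ([Au³⁺]·P(NO)); log Q = -7.902.
E = E° − (0.0592/n) log Q = +0.55 − (0.0592/3)(-7.902) = +0.706 V.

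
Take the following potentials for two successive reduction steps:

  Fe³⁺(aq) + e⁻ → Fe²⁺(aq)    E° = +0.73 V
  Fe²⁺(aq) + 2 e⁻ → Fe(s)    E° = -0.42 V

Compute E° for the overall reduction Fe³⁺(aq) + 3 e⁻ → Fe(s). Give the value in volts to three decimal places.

-0.037 V

Since ΔG° = −nFE° is additive over sequential reductions, n₃E°₃ = n₁E°₁ + n₂E°₂.
E°₃ = (1×+0.73 + 2×-0.42) / 3 = (-0.110) / 3 = -0.037 V.
E° values themselves are not directly additive — weighting by electron count is essential.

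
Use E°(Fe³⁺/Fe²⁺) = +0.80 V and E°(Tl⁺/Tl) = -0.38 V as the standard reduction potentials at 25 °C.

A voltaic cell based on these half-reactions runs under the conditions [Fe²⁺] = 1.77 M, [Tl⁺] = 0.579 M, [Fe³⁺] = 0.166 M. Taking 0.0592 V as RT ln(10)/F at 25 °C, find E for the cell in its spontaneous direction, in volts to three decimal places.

+1.133 V

Fe³⁺/Fe²⁺ is the cathode (higher E°), Tl⁺/Tl the anode: E°cell = +0.80 − (-0.38) = +1.18 V, n = 1.
Overall: Fe³⁺(aq) + Tl(s) → Fe²⁺(aq) + Tl⁺(aq)
Q = [Fe²⁺]·[Tl⁺] / ([Fe³⁺]); log Q = 0.791.
E = E° − (0.0592/n) log Q = +1.18 − (0.0592/1)(0.791) = +1.133 V.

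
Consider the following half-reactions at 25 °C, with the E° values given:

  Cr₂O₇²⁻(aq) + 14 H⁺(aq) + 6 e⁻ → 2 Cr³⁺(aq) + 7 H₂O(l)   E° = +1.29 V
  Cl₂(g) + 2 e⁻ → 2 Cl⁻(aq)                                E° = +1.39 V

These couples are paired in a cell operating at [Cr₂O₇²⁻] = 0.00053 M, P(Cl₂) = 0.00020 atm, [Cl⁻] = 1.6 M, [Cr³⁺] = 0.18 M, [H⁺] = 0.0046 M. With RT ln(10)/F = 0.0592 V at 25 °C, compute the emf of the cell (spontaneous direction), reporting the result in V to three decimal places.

+0.319 V

Cl₂/Cl⁻ is the cathode (higher E°), Cr₂O₇²⁻/Cr³⁺ the anode: E°cell = +1.39 − (+1.29) = +0.10 V, n = 6.
Overall: 3 Cl₂(g) + 2 Cr³⁺(aq) + 7 H₂O(l) → 6 Cl⁻(aq) + Cr₂O₇²⁻(aq) + 14 H⁺(aq)
Q = [Cl⁻]^6·[Cr₂O₇²⁻]·[H⁺]^14 / (P(Cl₂)^3·[Cr³⁺]^2); log Q = -22.186.
E = E° − (0.0592/n) log Q = +0.10 − (0.0592/6)(-22.186) = +0.319 V.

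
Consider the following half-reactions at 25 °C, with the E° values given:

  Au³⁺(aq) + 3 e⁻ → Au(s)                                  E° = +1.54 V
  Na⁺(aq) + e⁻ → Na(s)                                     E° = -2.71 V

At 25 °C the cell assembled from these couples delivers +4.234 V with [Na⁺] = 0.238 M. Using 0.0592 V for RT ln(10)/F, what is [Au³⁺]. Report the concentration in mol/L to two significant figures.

Au³⁺/Au is the cathode, Na⁺/Na the anode: E°cell = +4.25 V, n = 3.
Overall reaction: Au³⁺(aq) + 3 Na(s) → Au(s) + 3 Na⁺(aq); Q = [Na⁺]^3/[Au³⁺]^1.
From E = E° − (0.0592/n) log Q: log Q = (E° − E)·n/0.0592 = (+4.25 − (+4.234))·3/0.0592 = 0.8108.
So 1·log[Au³⁺] = 3·log(0.238) − log Q = -1.8703 − (0.8108) = -2.6811; [Au³⁺] = 10^(-2.6811) ≈ 0.0021 M.

0.0021 M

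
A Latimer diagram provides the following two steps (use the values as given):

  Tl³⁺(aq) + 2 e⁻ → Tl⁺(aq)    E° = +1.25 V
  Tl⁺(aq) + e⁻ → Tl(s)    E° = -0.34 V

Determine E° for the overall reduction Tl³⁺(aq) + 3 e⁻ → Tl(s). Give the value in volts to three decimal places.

Since ΔG° = −nFE° is additive over sequential reductions, n₃E°₃ = n₁E°₁ + n₂E°₂.
E°₃ = (2×+1.25 + 1×-0.34) / 3 = (+2.160) / 3 = +0.720 V.

+0.720 V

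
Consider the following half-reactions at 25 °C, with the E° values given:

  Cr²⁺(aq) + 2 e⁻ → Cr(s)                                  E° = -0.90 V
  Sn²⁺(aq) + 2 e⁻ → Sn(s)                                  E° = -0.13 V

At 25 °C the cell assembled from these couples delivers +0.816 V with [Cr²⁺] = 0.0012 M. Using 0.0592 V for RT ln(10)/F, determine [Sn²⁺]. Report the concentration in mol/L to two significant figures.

Sn²⁺/Sn is the cathode, Cr²⁺/Cr the anode: E°cell = +0.77 V, n = 2.
Overall reaction: Sn²⁺(aq) + Cr(s) → Sn(s) + Cr²⁺(aq); Q = [Cr²⁺]^1/[Sn²⁺]^1.
From E = E° − (0.0592/n) log Q: log Q = (E° − E)·n/0.0592 = (+0.77 − (+0.816))·2/0.0592 = -1.5541.
So 1·log[Sn²⁺] = 1·log(0.0012) − log Q = -2.9208 − (-1.5541) = -1.3667; [Sn²⁺] = 10^(-1.3667) ≈ 0.043 M.

0.043 M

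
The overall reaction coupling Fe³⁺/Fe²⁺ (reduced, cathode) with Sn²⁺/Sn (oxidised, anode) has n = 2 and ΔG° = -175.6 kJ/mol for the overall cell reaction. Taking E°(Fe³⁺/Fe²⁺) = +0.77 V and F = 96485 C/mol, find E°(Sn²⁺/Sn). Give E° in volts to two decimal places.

E°cell = −ΔG°/(nF) = −(-175.6×10³)/((2)(96485)) = +0.910 V.
Since Fe³⁺/Fe²⁺ is the cathode and Sn²⁺/Sn the anode, E°cell = E°(Fe³⁺/Fe²⁺) − E°(Sn²⁺/Sn).
So E°(Sn²⁺/Sn) = E°(Fe³⁺/Fe²⁺) − E°cell = (+0.77) − (+0.910) = -0.14 V.

-0.14 V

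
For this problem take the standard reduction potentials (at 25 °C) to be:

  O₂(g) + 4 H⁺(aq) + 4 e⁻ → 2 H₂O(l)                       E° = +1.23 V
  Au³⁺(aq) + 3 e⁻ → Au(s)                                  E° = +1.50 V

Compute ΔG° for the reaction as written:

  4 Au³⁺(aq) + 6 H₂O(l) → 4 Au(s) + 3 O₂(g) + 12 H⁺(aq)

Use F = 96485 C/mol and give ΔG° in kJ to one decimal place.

As written, Au³⁺/Au is reduced (cathode) and O₂/H₂O is oxidised (anode), so E°cell = (+1.50) − (+1.23) = +0.27 V.
Balancing electrons gives n = 12.
ΔG° = −nFE° = −(12)(96485)(+0.27) = -312,611 J = -312.6 kJ.

-312.6 kJ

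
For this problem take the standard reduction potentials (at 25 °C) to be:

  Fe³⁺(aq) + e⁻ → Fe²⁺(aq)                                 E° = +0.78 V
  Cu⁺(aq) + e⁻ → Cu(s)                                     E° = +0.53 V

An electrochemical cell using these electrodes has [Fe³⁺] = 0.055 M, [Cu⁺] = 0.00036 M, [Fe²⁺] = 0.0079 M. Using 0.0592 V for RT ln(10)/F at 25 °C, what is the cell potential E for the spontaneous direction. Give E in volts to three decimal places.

+0.504 V

Fe³⁺/Fe²⁺ is the cathode (higher E°), Cu⁺/Cu the anode: E°cell = +0.78 − (+0.53) = +0.25 V, n = 1.
Overall: Fe³⁺(aq) + Cu(s) → Fe²⁺(aq) + Cu⁺(aq)
Q = [Fe²⁺]·[Cu⁺] / ([Fe³⁺]); log Q = -4.286.
E = E° − (0.0592/n) log Q = +0.25 − (0.0592/1)(-4.286) = +0.504 V.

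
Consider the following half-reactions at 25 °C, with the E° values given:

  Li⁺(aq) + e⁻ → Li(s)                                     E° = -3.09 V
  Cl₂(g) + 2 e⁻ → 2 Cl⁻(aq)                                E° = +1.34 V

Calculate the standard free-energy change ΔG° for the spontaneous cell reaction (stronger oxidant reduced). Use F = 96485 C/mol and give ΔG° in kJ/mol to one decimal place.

-854.9 kJ/mol

Cl₂/Cl⁻ (E° = +1.34 V) is the cathode; Li⁺/Li (E° = -3.09 V) is the anode, so E°cell = +4.43 V.
Balancing electrons gives n = 2 (lcm of 2 and 1).
ΔG° = −nFE° = −(2)(96485)(+4.43) = -854,857 J = -854.9 kJ/mol.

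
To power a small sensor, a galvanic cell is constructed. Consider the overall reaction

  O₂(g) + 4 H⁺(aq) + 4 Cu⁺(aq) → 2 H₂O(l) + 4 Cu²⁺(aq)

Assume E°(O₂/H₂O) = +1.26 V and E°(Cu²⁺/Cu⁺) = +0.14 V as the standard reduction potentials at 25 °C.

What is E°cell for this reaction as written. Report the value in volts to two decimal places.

The O₂/H₂O couple has the higher reduction potential, so it is the cathode; Cu²⁺/Cu⁺ is oxidised at the anode.
E°cell = E°(cathode) − E°(anode) = (+1.26) − (+0.14) = +1.12 V.

+1.12 V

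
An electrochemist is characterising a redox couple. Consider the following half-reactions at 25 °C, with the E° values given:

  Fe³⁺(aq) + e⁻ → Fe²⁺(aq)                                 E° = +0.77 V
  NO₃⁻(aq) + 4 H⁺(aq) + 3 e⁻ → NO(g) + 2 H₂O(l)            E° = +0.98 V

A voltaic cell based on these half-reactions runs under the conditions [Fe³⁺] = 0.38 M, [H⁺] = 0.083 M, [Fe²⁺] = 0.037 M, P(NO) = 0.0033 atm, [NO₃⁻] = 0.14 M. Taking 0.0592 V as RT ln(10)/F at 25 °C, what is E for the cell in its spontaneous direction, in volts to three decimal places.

NO₃⁻/NO is the cathode (higher E°), Fe³⁺/Fe²⁺ the anode: E°cell = +0.98 − (+0.77) = +0.21 V, n = 3.
Overall: NO₃⁻(aq) + 4 H⁺(aq) + 3 Fe²⁺(aq) → NO(g) + 2 H₂O(l) + 3 Fe³⁺(aq)
Q = P(NO)·[Fe³⁺]^3 / ([NO₃⁻]·[H⁺]^4·[Fe²⁺]^3); log Q = 5.731.
E = E° − (0.0592/n) log Q = +0.21 − (0.0592/3)(5.731) = +0.097 V.

+0.097 V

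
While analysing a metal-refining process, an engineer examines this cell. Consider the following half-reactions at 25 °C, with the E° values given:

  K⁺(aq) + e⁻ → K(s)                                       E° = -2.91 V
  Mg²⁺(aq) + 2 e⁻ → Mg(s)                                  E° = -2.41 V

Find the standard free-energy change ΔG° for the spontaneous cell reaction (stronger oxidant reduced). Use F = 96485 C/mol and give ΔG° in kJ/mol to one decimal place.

-96.5 kJ/mol

Mg²⁺/Mg (E° = -2.41 V) is the cathode; K⁺/K (E° = -2.91 V) is the anode, so E°cell = +0.50 V.
Balancing electrons gives n = 2 (lcm of 2 and 1).
ΔG° = −nFE° = −(2)(96485)(+0.50) = -96,485 J = -96.5 kJ/mol.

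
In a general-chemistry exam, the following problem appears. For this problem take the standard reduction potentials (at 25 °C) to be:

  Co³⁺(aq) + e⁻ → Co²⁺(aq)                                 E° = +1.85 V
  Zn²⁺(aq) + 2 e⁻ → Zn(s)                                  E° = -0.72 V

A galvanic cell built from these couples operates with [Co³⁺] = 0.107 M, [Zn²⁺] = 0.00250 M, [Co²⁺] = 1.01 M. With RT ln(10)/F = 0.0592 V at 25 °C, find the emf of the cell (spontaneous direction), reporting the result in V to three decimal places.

Co³⁺/Co²⁺ is the cathode (higher E°), Zn²⁺/Zn the anode: E°cell = +1.85 − (-0.72) = +2.57 V, n = 2.
Overall: 2 Co³⁺(aq) + Zn(s) → 2 Co²⁺(aq) + Zn²⁺(aq)
Q = [Co²⁺]^2·[Zn²⁺] / ([Co³⁺]^2); log Q = -0.652.
E = E° − (0.0592/n) log Q = +2.57 − (0.0592/2)(-0.652) = +2.589 V.

+2.589 V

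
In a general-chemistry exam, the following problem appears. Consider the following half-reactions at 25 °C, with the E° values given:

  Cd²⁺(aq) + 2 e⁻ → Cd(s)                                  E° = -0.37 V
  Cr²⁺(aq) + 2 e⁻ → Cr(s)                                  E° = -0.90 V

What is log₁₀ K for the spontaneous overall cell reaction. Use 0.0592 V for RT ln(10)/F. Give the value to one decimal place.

Cathode: Cd²⁺/Cd; anode: Cr²⁺/Cr. E°cell = +0.53 V, n = 2.
log K = nE°cell / 0.0592 = (2)(+0.53) / 0.0592 = 17.9.

17.9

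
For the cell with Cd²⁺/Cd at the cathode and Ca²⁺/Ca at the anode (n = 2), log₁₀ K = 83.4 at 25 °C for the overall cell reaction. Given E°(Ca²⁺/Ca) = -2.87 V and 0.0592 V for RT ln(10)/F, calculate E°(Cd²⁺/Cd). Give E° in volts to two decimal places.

-0.40 V

E°cell = (0.0592/n)·log K = (0.0592/2)(83.4) = +2.469 V.
Since Cd²⁺/Cd is the cathode and Ca²⁺/Ca the anode, E°cell = E°(Cd²⁺/Cd) − E°(Ca²⁺/Ca).
So E°(Cd²⁺/Cd) = E°cell + E°(Ca²⁺/Ca) = +2.469 + (-2.87) = -0.40 V.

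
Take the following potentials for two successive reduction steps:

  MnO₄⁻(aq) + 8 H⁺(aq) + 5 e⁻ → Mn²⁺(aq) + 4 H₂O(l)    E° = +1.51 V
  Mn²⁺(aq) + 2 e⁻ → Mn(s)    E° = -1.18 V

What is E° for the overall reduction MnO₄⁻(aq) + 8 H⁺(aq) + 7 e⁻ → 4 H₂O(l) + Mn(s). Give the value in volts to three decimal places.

Standard free energies of sequential steps add: ΔG°₃ = ΔG°₁ + ΔG°₂, so n₃E°₃ = n₁E°₁ + n₂E°₂.
E°₃ = (5×+1.51 + 2×-1.18) / 7 = (+5.190) / 7 = +0.741 V.

+0.741 V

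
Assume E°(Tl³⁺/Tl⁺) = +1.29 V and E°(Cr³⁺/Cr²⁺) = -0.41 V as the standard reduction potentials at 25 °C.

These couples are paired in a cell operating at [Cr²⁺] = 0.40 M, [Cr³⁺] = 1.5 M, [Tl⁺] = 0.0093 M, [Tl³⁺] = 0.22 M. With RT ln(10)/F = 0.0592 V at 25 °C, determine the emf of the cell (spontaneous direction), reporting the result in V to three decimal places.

Tl³⁺/Tl⁺ is the cathode (higher E°), Cr³⁺/Cr²⁺ the anode: E°cell = +1.29 − (-0.41) = +1.70 V, n = 2.
Overall: Tl³⁺(aq) + 2 Cr²⁺(aq) → Tl⁺(aq) + 2 Cr³⁺(aq)
Q = [Tl⁺]·[Cr³⁺]^2 / ([Tl³⁺]·[Cr²⁺]^2); log Q = -0.226.
E = E° − (0.0592/n) log Q = +1.70 − (0.0592/2)(-0.226) = +1.707 V.

+1.707 V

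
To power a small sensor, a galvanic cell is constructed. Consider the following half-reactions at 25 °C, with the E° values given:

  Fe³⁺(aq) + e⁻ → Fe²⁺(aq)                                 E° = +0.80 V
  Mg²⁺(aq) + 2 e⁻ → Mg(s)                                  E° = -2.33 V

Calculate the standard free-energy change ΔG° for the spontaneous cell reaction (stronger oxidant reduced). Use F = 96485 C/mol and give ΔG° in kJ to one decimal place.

Fe³⁺/Fe²⁺ (E° = +0.80 V) is the cathode; Mg²⁺/Mg (E° = -2.33 V) is the anode, so E°cell = +3.13 V.
Balancing electrons gives n = 2 (lcm of 1 and 2).
ΔG° = −nFE° = −(2)(96485)(+3.13) = -603,996 J = -604.0 kJ.

-604.0 kJ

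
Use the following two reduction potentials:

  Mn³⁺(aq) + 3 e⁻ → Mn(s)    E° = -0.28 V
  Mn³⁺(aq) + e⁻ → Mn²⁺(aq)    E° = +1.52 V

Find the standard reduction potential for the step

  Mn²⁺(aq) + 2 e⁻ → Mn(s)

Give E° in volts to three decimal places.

-1.180 V

Sequential free energies add, so n₃E°₃ = n₁E°₁ + n₂E°₂.
With n₃ = 3, and the known step contributing 1×(+1.52) V, the unknown satisfies 2·E° = 3×(-0.28) − 1×(+1.52) = -2.360.
E° = -2.360 / 2 = -1.180 V.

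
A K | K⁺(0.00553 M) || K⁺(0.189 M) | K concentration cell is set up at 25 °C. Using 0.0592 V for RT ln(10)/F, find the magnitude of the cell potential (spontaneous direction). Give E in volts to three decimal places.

+0.091 V

For a concentration cell E°cell = 0. The 0.189 M side is the cathode (reduction is favoured where [K⁺] is higher).
With n = 1, E = −(0.0592/1) log([K⁺]ₐₙ/[K⁺]꜀ₐₜ) = −(0.0592/1) log(0.00553/0.189) = −(0.0592/1)(-1.534) = +0.091 V.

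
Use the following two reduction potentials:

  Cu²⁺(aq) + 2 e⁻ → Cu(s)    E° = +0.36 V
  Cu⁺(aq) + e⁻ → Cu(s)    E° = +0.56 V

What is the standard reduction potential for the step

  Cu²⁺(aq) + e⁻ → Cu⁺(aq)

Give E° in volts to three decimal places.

Sequential free energies add, so n₃E°₃ = n₁E°₁ + n₂E°₂.
With n₃ = 2, and the known step contributing 1×(+0.56) V, the unknown satisfies 1·E° = 2×(+0.36) − 1×(+0.56) = +0.160.
E° = +0.160 / 1 = +0.160 V.

+0.160 V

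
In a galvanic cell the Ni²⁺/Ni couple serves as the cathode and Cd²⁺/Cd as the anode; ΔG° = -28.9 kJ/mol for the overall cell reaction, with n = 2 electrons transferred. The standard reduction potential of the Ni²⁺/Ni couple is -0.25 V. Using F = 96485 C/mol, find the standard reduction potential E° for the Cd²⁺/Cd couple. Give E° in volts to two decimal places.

-0.40 V

E°cell = −ΔG°/(nF) = −(-28.9×10³)/((2)(96485)) = +0.150 V.
Since Ni²⁺/Ni is the cathode and Cd²⁺/Cd the anode, E°cell = E°(Ni²⁺/Ni) − E°(Cd²⁺/Cd).
So E°(Cd²⁺/Cd) = E°(Ni²⁺/Ni) − E°cell = (-0.25) − (+0.150) = -0.40 V.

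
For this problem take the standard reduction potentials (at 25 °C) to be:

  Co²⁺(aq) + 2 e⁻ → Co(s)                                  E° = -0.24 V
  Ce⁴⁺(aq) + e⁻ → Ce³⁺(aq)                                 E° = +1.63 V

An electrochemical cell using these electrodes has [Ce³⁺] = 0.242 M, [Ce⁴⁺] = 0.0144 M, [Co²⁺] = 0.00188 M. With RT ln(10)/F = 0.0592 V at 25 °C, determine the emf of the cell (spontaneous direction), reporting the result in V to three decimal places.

+1.878 V

Ce⁴⁺/Ce³⁺ is the cathode (higher E°), Co²⁺/Co the anode: E°cell = +1.63 − (-0.24) = +1.87 V, n = 2.
Overall: 2 Ce⁴⁺(aq) + Co(s) → 2 Ce³⁺(aq) + Co²⁺(aq)
Q = [Ce³⁺]^2·[Co²⁺] / ([Ce⁴⁺]^2); log Q = -0.275.
E = E° − (0.0592/n) log Q = +1.87 − (0.0592/2)(-0.275) = +1.878 V.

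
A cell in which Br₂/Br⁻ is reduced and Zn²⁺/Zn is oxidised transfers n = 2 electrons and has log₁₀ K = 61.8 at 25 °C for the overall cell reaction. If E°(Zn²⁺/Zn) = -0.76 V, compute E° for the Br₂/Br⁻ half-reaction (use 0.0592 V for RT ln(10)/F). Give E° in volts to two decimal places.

+1.07 V

E°cell = (0.0592/n)·log K = (0.0592/2)(61.8) = +1.829 V.
Since Br₂/Br⁻ is the cathode and Zn²⁺/Zn the anode, E°cell = E°(Br₂/Br⁻) − E°(Zn²⁺/Zn).
So E°(Br₂/Br⁻) = E°cell + E°(Zn²⁺/Zn) = +1.829 + (-0.76) = +1.07 V.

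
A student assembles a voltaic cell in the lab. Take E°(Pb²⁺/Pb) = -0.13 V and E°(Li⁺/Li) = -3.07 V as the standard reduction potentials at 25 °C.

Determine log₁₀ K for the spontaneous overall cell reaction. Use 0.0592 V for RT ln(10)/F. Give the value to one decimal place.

99.3

Cathode: Pb²⁺/Pb; anode: Li⁺/Li. E°cell = +2.94 V, n = 2.
log K = nE°cell / 0.0592 = (2)(+2.94) / 0.0592 = 99.3.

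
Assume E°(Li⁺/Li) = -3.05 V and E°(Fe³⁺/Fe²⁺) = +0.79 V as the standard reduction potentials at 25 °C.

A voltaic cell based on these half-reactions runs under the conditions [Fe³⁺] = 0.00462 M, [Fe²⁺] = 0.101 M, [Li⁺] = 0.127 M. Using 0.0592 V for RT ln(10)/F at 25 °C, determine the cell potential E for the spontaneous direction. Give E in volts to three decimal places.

Fe³⁺/Fe²⁺ is the cathode (higher E°), Li⁺/Li the anode: E°cell = +0.79 − (-3.05) = +3.84 V, n = 1.
Overall: Fe³⁺(aq) + Li(s) → Fe²⁺(aq) + Li⁺(aq)
Q = [Fe²⁺]·[Li⁺] / ([Fe³⁺]); log Q = 0.443.
E = E° − (0.0592/n) log Q = +3.84 − (0.0592/1)(0.443) = +3.814 V.

+3.814 V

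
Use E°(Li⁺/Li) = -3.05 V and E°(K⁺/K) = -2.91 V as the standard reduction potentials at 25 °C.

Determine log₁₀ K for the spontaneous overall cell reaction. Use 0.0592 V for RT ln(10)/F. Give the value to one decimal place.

Cathode: K⁺/K; anode: Li⁺/Li. E°cell = +0.14 V, n = 1.
log K = nE°cell / 0.0592 = (1)(+0.14) / 0.0592 = 2.4.

2.4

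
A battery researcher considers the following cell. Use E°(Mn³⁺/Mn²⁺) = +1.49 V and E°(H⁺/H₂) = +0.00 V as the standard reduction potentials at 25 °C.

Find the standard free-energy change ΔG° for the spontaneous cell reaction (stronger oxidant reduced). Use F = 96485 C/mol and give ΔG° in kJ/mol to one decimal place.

Mn³⁺/Mn²⁺ (E° = +1.49 V) is the cathode; H⁺/H₂ (E° = +0.00 V) is the anode, so E°cell = +1.49 V.
Balancing electrons gives n = 2 (lcm of 1 and 2).
ΔG° = −nFE° = −(2)(96485)(+1.49) = -287,525 J = -287.5 kJ/mol.

-287.5 kJ/mol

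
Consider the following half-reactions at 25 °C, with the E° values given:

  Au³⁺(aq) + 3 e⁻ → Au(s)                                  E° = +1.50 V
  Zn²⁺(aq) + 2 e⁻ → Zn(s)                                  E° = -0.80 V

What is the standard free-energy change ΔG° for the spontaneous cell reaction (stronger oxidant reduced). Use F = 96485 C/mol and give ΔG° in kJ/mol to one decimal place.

-1331.5 kJ/mol

Au³⁺/Au (E° = +1.50 V) is the cathode; Zn²⁺/Zn (E° = -0.80 V) is the anode, so E°cell = +2.30 V.
Balancing electrons gives n = 6 (lcm of 3 and 2).
ΔG° = −nFE° = −(6)(96485)(+2.30) = -1,331,493 J = -1331.5 kJ/mol.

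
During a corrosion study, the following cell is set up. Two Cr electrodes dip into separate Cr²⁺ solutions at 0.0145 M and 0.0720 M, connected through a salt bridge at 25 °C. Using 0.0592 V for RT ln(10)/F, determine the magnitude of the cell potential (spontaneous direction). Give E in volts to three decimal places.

For a concentration cell E°cell = 0. The 0.0720 M side is the cathode (reduction is favoured where [Cr²⁺] is higher).
With n = 2, E = −(0.0592/2) log([Cr²⁺]ₐₙ/[Cr²⁺]꜀ₐₜ) = −(0.0592/2) log(0.0145/0.072) = −(0.0592/2)(-0.696) = +0.021 V.

+0.021 V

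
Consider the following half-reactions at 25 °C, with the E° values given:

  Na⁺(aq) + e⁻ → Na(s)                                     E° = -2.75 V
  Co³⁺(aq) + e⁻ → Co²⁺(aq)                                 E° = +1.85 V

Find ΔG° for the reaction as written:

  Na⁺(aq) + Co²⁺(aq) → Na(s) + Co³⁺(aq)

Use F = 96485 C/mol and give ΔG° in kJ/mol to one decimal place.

+443.8 kJ/mol

As written, Na⁺/Na is reduced (cathode) and Co³⁺/Co²⁺ is oxidised (anode), so E°cell = (-2.75) − (+1.85) = -4.60 V.
Balancing electrons gives n = 1.
ΔG° = −nFE° = −(1)(96485)(-4.60) = 443,831 J = +443.8 kJ/mol.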